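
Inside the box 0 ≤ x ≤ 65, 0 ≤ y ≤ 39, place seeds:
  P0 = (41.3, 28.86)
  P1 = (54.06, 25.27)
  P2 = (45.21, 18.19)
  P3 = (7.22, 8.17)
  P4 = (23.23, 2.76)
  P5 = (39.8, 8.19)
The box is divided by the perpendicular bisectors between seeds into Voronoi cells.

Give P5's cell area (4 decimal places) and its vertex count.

1. box [0,65]×[0,39]: [(0, 0) (65, 0) (65, 39) (0, 39)]
2. ⊥bis P5·P0 via (40.55,18.525): [(0, 21.4677) (0, 0) (65, 0) (65, 16.7507)]  |A|=1242.0967
3. ⊥bis P5·P1 via (46.93,16.73): [(45.1827, 18.1888) (0, 21.4677) (0, 0) (65, 0) (65, 1.6435)]  |A|=1092.4044
4. ⊥bis P5·P2 via (42.505,13.19): [(31.4188, 19.1876) (0, 21.4677) (0, 0) (65, 0) (65, 1.0202)]  |A|=977.9723
5. ⊥bis P5·P3 via (23.51,8.18): [(31.4188, 19.1876) (23.5029, 19.7621) (23.515, 0) (65, 0) (65, 1.0202)]  |A|=493.3432
6. ⊥bis P5·P4 via (31.515,5.475): [(31.4188, 19.1876) (26.9142, 19.5145) (33.3092, 0) (65, 0) (65, 1.0202)]  |A|=364.073
7. canonical 5-gon: [(31.4188, 19.1876) (26.9142, 19.5145) (33.3092, 0) (65, 0) (65, 1.0202)]
8. shoelace: 364.073

Area of P5's cell: 364.0730 (5 vertices)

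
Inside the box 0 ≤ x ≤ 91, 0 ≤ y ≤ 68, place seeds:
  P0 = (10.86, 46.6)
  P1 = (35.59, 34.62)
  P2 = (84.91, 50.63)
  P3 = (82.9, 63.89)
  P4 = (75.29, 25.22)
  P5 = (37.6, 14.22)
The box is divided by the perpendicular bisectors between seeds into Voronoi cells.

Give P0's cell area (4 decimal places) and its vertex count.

Area of P0's cell: 1247.6226 (4 vertices)

1. box [0,91]×[0,68]: [(0, 0) (91, 0) (91, 68) (0, 68)]
2. ⊥bis P0·P1 via (23.225,40.61): [(0, 0) (3.5522, 0) (36.4936, 68) (0, 68)]  |A|=1361.5576
3. ⊥bis P0·P2 via (47.885,48.615): [(0, 0) (3.5522, 0) (36.4936, 68) (0, 68)]  |A|=1361.5576
4. ⊥bis P0·P3 via (46.88,55.245): [(0, 0) (3.5522, 0) (36.4936, 68) (0, 68)]  |A|=1361.5576
5. ⊥bis P0·P4 via (43.075,35.91): [(0, 0) (3.5522, 0) (36.4936, 68) (0, 68)]  |A|=1361.5576
6. ⊥bis P0·P5 via (24.23,30.41): [(0, 10.4004) (14.3188, 22.2251) (36.4936, 68) (0, 68)]  |A|=1247.6226
7. canonical 4-gon: [(0, 10.4004) (14.3188, 22.2251) (36.4936, 68) (0, 68)]
8. shoelace: 1247.6226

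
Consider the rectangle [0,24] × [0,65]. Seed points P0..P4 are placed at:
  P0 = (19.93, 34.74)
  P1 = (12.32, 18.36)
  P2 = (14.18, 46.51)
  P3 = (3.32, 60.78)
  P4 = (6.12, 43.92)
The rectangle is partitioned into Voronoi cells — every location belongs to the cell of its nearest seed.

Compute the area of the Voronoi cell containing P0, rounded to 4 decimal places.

1. box [0,24]×[0,65]: [(0, 0) (24, 0) (24, 65) (0, 65)]
2. ⊥bis P0·P1 via (16.125,26.55): [(0, 34.0415) (24, 22.8913) (24, 65) (0, 65)]  |A|=876.8055
3. ⊥bis P0·P2 via (17.055,40.625): [(1.8344, 33.1893) (24, 22.8913) (24, 44.0178)]  |A|=234.1407
4. ⊥bis P0·P3 via (11.625,47.76): [(1.8344, 33.1893) (24, 22.8913) (24, 44.0178)]  |A|=234.1407
5. ⊥bis P0·P4 via (13.025,39.33): [(12.3617, 38.3322) (7.2657, 30.666) (24, 22.8913) (24, 44.0178)]  |A|=206.8924
6. canonical 4-gon: [(12.3617, 38.3322) (7.2657, 30.666) (24, 22.8913) (24, 44.0178)]
7. shoelace: 206.8924

Area of P0's cell: 206.8924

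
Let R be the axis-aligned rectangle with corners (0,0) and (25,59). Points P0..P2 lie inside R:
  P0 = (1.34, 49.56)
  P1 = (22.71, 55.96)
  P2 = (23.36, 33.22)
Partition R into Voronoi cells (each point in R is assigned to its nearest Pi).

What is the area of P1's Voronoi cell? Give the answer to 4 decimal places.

1. box [0,25]×[0,59]: [(0, 0) (25, 0) (25, 59) (0, 59)]
2. ⊥bis P1·P0 via (12.025,52.76): [(25, 9.4357) (25, 59) (10.1562, 59)]  |A|=367.8612
3. ⊥bis P1·P2 via (23.035,44.59): [(14.5445, 44.3473) (25, 44.6462) (25, 59) (10.1562, 59)]  |A|=183.7891
4. canonical 4-gon: [(14.5445, 44.3473) (25, 44.6462) (25, 59) (10.1562, 59)]
5. shoelace: 183.7891

Area of P1's cell: 183.7891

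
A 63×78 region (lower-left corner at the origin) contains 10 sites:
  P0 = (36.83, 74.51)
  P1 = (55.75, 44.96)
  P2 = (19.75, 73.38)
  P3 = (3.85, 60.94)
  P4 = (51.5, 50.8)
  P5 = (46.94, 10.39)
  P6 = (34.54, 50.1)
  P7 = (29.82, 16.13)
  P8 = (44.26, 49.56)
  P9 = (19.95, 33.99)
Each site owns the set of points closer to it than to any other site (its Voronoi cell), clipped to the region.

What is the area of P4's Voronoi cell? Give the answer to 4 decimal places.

Area of P4's cell: 322.6076

1. box [0,63]×[0,78]: [(0, 0) (63, 0) (63, 78) (0, 78)]
2. ⊥bis P4·P0 via (44.165,62.655): [(0, 35.329) (0, 0) (63, 0) (63, 74.3087)]  |A|=3453.5864
3. ⊥bis P4·P1 via (53.625,47.88): [(0, 35.329) (0, 8.855) (63, 54.7026) (63, 74.3087)]  |A|=1451.5246
4. ⊥bis P4·P2 via (35.625,62.09): [(29.6318, 53.663) (0, 11.9973) (0, 8.855) (63, 54.7026) (63, 74.3087)]  |A|=1105.8442
5. ⊥bis P4·P3 via (27.675,55.87): [(29.6318, 53.663) (26.1692, 48.7942) (20.908, 24.0706) (63, 54.7026) (63, 74.3087)]  |A|=846.2937
6. ⊥bis P4·P5 via (49.22,30.595): [(29.6318, 53.663) (26.1692, 48.7942) (22.9278, 33.5619) (32.4705, 32.4851) (63, 54.7026) (63, 74.3087)]  |A|=799.9195
7. ⊥bis P4·P6 via (43.02,50.45): [(42.5573, 61.6603) (43.4322, 40.4623) (63, 54.7026) (63, 74.3087)]  |A|=414.0292
8. ⊥bis P4·P7 via (40.66,33.465): [(42.5573, 61.6603) (43.4322, 40.4623) (63, 54.7026) (63, 74.3087)]  |A|=414.0292
9. ⊥bis P4·P8 via (47.88,50.18): [(45.5922, 63.538) (48.867, 44.4174) (63, 54.7026) (63, 74.3087)]  |A|=322.6076
10. ⊥bis P4·P9 via (35.725,42.395): [(45.5922, 63.538) (48.867, 44.4174) (63, 54.7026) (63, 74.3087)]  |A|=322.6076
11. canonical 4-gon: [(45.5922, 63.538) (48.867, 44.4174) (63, 54.7026) (63, 74.3087)]
12. shoelace: 322.6076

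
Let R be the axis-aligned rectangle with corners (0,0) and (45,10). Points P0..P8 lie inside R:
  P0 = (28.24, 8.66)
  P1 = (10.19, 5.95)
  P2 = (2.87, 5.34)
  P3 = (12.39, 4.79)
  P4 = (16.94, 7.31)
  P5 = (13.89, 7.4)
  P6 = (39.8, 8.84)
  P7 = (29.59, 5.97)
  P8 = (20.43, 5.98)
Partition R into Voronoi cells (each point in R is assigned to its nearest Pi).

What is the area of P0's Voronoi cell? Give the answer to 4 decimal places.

Area of P0's cell: 25.1817

1. box [0,45]×[0,10]: [(0, 0) (45, 0) (45, 10) (0, 10)]
2. ⊥bis P0·P1 via (19.215,7.305): [(20.3118, 0) (45, 0) (45, 10) (18.8104, 10)]  |A|=254.3893
3. ⊥bis P0·P2 via (15.555,7): [(20.3118, 0) (45, 0) (45, 10) (18.8104, 10)]  |A|=254.3893
4. ⊥bis P0·P3 via (20.315,6.725): [(21.957, 0) (45, 0) (45, 10) (19.5154, 10)]  |A|=242.6382
5. ⊥bis P0·P4 via (22.59,7.985): [(23.544, 0) (45, 0) (45, 10) (22.3493, 10)]  |A|=220.5338
6. ⊥bis P0·P5 via (21.065,8.03): [(23.544, 0) (45, 0) (45, 10) (22.3493, 10)]  |A|=220.5338
7. ⊥bis P0·P6 via (34.02,8.75): [(23.544, 0) (34.1562, 0) (34.0005, 10) (22.3493, 10)]  |A|=111.3178
8. ⊥bis P0·P7 via (28.915,7.315): [(23.0233, 4.3582) (34.0026, 9.8683) (34.0005, 10) (22.3493, 10)]  |A|=33.596
9. ⊥bis P0·P8 via (24.335,7.32): [(25.0093, 5.3549) (34.0026, 9.8683) (34.0005, 10) (23.4154, 10)]  |A|=25.1817
10. canonical 4-gon: [(25.0093, 5.3549) (34.0026, 9.8683) (34.0005, 10) (23.4154, 10)]
11. shoelace: 25.1817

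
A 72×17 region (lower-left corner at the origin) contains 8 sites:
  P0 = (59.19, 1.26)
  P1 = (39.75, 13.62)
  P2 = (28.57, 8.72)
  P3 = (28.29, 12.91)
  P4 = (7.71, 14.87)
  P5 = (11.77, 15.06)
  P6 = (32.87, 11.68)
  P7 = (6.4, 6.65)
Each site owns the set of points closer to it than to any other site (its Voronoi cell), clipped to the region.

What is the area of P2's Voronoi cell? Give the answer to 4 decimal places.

Area of P2's cell: 167.0291

1. box [0,72]×[0,17]: [(0, 0) (72, 0) (72, 17) (0, 17)]
2. ⊥bis P2·P0 via (43.88,4.99): [(0, 0) (42.6643, 0) (46.806, 17) (0, 17)]  |A|=760.4975
3. ⊥bis P2·P1 via (34.16,11.17): [(0, 0) (39.0556, 0) (31.6048, 17) (0, 17)]  |A|=600.6136
4. ⊥bis P2·P3 via (28.43,10.815): [(0, 8.9151) (0, 0) (39.0556, 0) (34.1481, 11.1971)]  |A|=370.8728
5. ⊥bis P2·P4 via (18.14,11.795): [(17.6385, 10.0938) (14.6626, 0) (39.0556, 0) (34.1481, 11.1971)]  |A|=218.2473
6. ⊥bis P2·P5 via (20.17,11.89): [(19.5401, 10.2209) (15.6829, 0) (39.0556, 0) (34.1481, 11.1971)]  |A|=203.6242
7. ⊥bis P2·P6 via (30.72,10.2): [(30.2146, 10.9343) (19.5401, 10.2209) (15.6829, 0) (37.7414, 0)]  |A|=173.772
8. ⊥bis P2·P7 via (17.485,7.685): [(30.2146, 10.9343) (19.5401, 10.2209) (17.7028, 5.3523) (18.2025, 0) (37.7414, 0)]  |A|=167.0291
9. canonical 5-gon: [(30.2146, 10.9343) (19.5401, 10.2209) (17.7028, 5.3523) (18.2025, 0) (37.7414, 0)]
10. shoelace: 167.0291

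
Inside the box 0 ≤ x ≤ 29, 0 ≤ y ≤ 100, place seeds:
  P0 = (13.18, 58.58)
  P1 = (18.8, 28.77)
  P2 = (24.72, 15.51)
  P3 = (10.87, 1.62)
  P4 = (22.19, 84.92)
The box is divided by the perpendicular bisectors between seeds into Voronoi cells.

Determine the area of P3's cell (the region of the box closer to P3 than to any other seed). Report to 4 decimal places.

1. box [0,29]×[0,100]: [(0, 0) (29, 0) (29, 100) (0, 100)]
2. ⊥bis P3·P0 via (12.025,30.1): [(0, 30.5877) (0, 0) (29, 0) (29, 29.4116)]  |A|=869.9892
3. ⊥bis P3·P1 via (14.835,15.195): [(0, 19.528) (0, 0) (29, 0) (29, 11.0577)]  |A|=443.4926
4. ⊥bis P3·P2 via (17.795,8.565): [(9.6175, 16.7189) (0, 19.528) (0, 0) (26.3847, 0)]  |A|=314.4678
5. ⊥bis P3·P4 via (16.53,43.27): [(9.6175, 16.7189) (0, 19.528) (0, 0) (26.3847, 0)]  |A|=314.4678
6. canonical 4-gon: [(9.6175, 16.7189) (0, 19.528) (0, 0) (26.3847, 0)]
7. shoelace: 314.4678

Area of P3's cell: 314.4678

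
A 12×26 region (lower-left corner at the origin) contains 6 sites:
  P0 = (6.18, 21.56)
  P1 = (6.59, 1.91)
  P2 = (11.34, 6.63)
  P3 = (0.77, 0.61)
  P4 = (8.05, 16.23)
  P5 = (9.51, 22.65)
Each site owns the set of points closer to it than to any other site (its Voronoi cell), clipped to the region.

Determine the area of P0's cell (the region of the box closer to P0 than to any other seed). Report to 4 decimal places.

Area of P0's cell: 63.3237

1. box [0,12]×[0,26]: [(0, 0) (12, 0) (12, 26) (0, 26)]
2. ⊥bis P0·P1 via (6.385,11.735): [(0, 11.6018) (12, 11.8522) (12, 26) (0, 26)]  |A|=171.2764
3. ⊥bis P0·P2 via (8.76,14.095): [(0, 11.6018) (1.6454, 11.6361) (12, 15.2148) (12, 26) (0, 26)]  |A|=153.8671
4. ⊥bis P0·P3 via (3.475,11.085): [(0, 11.9824) (1.3636, 11.6302) (1.6454, 11.6361) (12, 15.2148) (12, 26) (0, 26)]  |A|=153.6076
5. ⊥bis P0·P4 via (7.115,18.895): [(0, 16.3987) (12, 20.6089) (12, 26) (0, 26)]  |A|=89.9543
6. ⊥bis P0·P5 via (7.845,22.105): [(0, 16.3987) (8.7123, 19.4554) (6.5701, 26) (0, 26)]  |A|=63.3237
7. canonical 4-gon: [(0, 16.3987) (8.7123, 19.4554) (6.5701, 26) (0, 26)]
8. shoelace: 63.3237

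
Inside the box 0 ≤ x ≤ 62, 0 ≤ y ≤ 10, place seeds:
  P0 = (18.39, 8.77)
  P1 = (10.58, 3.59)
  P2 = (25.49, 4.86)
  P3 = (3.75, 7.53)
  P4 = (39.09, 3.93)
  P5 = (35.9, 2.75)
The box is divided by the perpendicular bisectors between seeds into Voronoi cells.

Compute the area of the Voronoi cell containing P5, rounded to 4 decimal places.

Area of P5's cell: 59.4374

1. box [0,62]×[0,10]: [(0, 0) (62, 0) (62, 10) (0, 10)]
2. ⊥bis P5·P0 via (27.145,5.76): [(25.1647, 0) (62, 0) (62, 10) (28.6027, 10)]  |A|=351.1629
3. ⊥bis P5·P1 via (23.24,3.17): [(25.1647, 0) (62, 0) (62, 10) (28.6027, 10)]  |A|=351.1629
4. ⊥bis P5·P2 via (30.695,3.805): [(29.9238, 0) (62, 0) (62, 10) (31.9507, 10)]  |A|=310.6279
5. ⊥bis P5·P3 via (19.825,5.14): [(29.9238, 0) (62, 0) (62, 10) (31.9507, 10)]  |A|=310.6279
6. ⊥bis P5·P4 via (37.495,3.34): [(29.9238, 0) (38.7305, 0) (35.0314, 10) (31.9507, 10)]  |A|=59.4374
7. canonical 4-gon: [(29.9238, 0) (38.7305, 0) (35.0314, 10) (31.9507, 10)]
8. shoelace: 59.4374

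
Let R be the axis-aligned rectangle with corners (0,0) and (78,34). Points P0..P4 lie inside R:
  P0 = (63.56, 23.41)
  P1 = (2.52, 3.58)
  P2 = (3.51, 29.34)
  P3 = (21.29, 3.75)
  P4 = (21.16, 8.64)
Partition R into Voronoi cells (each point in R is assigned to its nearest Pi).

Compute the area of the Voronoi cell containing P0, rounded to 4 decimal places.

1. box [0,78]×[0,34]: [(0, 0) (78, 0) (78, 34) (0, 34)]
2. ⊥bis P0·P1 via (33.04,13.495): [(37.4241, 0) (78, 0) (78, 34) (26.3786, 34)]  |A|=1567.3546
3. ⊥bis P0·P2 via (33.535,26.375): [(32.4442, 15.329) (37.4241, 0) (78, 0) (78, 34) (34.288, 34)]  |A|=1493.5162
4. ⊥bis P0·P3 via (42.425,13.58): [(34.0497, 31.5873) (48.7411, 0) (78, 0) (78, 34) (34.288, 34)]  |A|=1261.9913
5. ⊥bis P0·P4 via (42.36,16.025): [(45.5589, 6.8419) (48.7411, 0) (78, 0) (78, 34) (36.0984, 34)]  |A|=1220.575
6. canonical 5-gon: [(45.5589, 6.8419) (48.7411, 0) (78, 0) (78, 34) (36.0984, 34)]
7. shoelace: 1220.575

Area of P0's cell: 1220.5750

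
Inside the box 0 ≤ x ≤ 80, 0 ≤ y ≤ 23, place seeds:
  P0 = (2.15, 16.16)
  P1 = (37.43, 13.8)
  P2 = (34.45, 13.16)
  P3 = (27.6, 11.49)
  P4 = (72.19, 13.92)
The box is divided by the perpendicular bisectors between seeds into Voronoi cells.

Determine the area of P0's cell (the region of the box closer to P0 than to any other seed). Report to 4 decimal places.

Area of P0's cell: 332.3125

1. box [0,80]×[0,23]: [(0, 0) (80, 0) (80, 23) (0, 23)]
2. ⊥bis P0·P1 via (19.79,14.98): [(0, 0) (18.7879, 0) (20.3265, 23) (0, 23)]  |A|=449.8159
3. ⊥bis P0·P2 via (18.3,14.66): [(0, 0) (16.9384, 0) (19.0746, 23) (0, 23)]  |A|=414.1495
4. ⊥bis P0·P3 via (14.875,13.825): [(0, 0) (12.3382, 0) (16.5586, 23) (0, 23)]  |A|=332.3125
5. ⊥bis P0·P4 via (37.17,15.04): [(0, 0) (12.3382, 0) (16.5586, 23) (0, 23)]  |A|=332.3125
6. canonical 4-gon: [(0, 0) (12.3382, 0) (16.5586, 23) (0, 23)]
7. shoelace: 332.3125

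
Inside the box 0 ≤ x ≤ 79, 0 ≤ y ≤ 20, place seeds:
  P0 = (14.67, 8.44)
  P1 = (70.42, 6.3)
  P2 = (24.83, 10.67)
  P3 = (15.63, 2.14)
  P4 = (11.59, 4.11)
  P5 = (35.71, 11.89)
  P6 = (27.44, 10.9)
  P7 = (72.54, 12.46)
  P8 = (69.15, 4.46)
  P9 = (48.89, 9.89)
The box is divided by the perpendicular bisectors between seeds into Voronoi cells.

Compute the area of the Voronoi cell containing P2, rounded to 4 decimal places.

Area of P2's cell: 117.8433

1. box [0,79]×[0,20]: [(0, 0) (79, 0) (79, 20) (0, 20)]
2. ⊥bis P2·P0 via (19.75,9.555): [(21.8472, 0) (79, 0) (79, 20) (17.4574, 20)]  |A|=1186.9534
3. ⊥bis P2·P1 via (47.625,8.485): [(21.8472, 0) (46.8117, 0) (48.7288, 20) (17.4574, 20)]  |A|=562.3578
4. ⊥bis P2·P3 via (20.23,6.405): [(20.5069, 6.1063) (26.1685, 0) (46.8117, 0) (48.7288, 20) (17.4574, 20)]  |A|=549.1641
5. ⊥bis P2·P4 via (18.21,7.39): [(20.5069, 6.1063) (26.1685, 0) (46.8117, 0) (48.7288, 20) (17.4574, 20)]  |A|=549.1641
6. ⊥bis P2·P5 via (30.27,11.28): [(20.5069, 6.1063) (26.1685, 0) (31.5349, 0) (29.2922, 20) (17.4574, 20)]  |A|=202.0303
7. ⊥bis P2·P6 via (26.135,10.785): [(20.5069, 6.1063) (26.1685, 0) (27.0854, 0) (25.323, 20) (17.4574, 20)]  |A|=117.8433
8. ⊥bis P2·P7 via (48.685,11.565): [(20.5069, 6.1063) (26.1685, 0) (27.0854, 0) (25.323, 20) (17.4574, 20)]  |A|=117.8433
9. ⊥bis P2·P8 via (46.99,7.565): [(20.5069, 6.1063) (26.1685, 0) (27.0854, 0) (25.323, 20) (17.4574, 20)]  |A|=117.8433
10. ⊥bis P2·P9 via (36.86,10.28): [(20.5069, 6.1063) (26.1685, 0) (27.0854, 0) (25.323, 20) (17.4574, 20)]  |A|=117.8433
11. canonical 5-gon: [(20.5069, 6.1063) (26.1685, 0) (27.0854, 0) (25.323, 20) (17.4574, 20)]
12. shoelace: 117.8433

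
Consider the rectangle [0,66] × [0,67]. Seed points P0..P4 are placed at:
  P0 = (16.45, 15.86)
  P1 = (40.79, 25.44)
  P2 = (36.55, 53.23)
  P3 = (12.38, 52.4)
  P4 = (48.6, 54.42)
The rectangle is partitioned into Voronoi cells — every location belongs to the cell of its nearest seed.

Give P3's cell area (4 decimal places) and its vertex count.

Area of P3's cell: 809.8729 (5 vertices)

1. box [0,66]×[0,67]: [(0, 0) (66, 0) (66, 67) (0, 67)]
2. ⊥bis P3·P0 via (14.415,34.13): [(0, 32.5244) (66, 39.8758) (66, 67) (0, 67)]  |A|=2032.7943
3. ⊥bis P3·P1 via (26.585,38.92): [(0, 32.5244) (22.9406, 35.0796) (53.2318, 67) (0, 67)]  |A|=1245.0363
4. ⊥bis P3·P2 via (24.465,52.815): [(0, 32.5244) (22.9406, 35.0796) (24.9995, 37.2493) (23.9779, 67) (0, 67)]  |A|=809.8729
5. ⊥bis P3·P4 via (30.49,53.41): [(0, 32.5244) (22.9406, 35.0796) (24.9995, 37.2493) (23.9779, 67) (0, 67)]  |A|=809.8729
6. canonical 5-gon: [(0, 32.5244) (22.9406, 35.0796) (24.9995, 37.2493) (23.9779, 67) (0, 67)]
7. shoelace: 809.8729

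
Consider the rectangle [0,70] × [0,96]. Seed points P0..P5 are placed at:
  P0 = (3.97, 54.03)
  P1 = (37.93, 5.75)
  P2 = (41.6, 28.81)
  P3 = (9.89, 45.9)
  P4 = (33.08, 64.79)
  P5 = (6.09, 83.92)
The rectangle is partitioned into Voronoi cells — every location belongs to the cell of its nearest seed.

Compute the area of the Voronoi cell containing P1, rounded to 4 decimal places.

Area of P1's cell: 1140.4002

1. box [0,70]×[0,96]: [(0, 0) (70, 0) (70, 96) (0, 96)]
2. ⊥bis P1·P0 via (20.95,29.89): [(0, 15.1538) (0, 0) (70, 0) (70, 64.3916)]  |A|=2784.0908
3. ⊥bis P1·P2 via (39.765,17.28): [(9.8021, 22.0486) (0, 15.1538) (0, 0) (70, 0) (70, 12.4681)]  |A|=1221.2473
4. ⊥bis P1·P3 via (23.91,25.825): [(16.8879, 20.9209) (0, 9.1267) (0, 0) (70, 0) (70, 12.4681)]  |A|=1140.4002
5. ⊥bis P1·P4 via (35.505,35.27): [(16.8879, 20.9209) (0, 9.1267) (0, 0) (70, 0) (70, 12.4681)]  |A|=1140.4002
6. ⊥bis P1·P5 via (22.01,44.835): [(16.8879, 20.9209) (0, 9.1267) (0, 0) (70, 0) (70, 12.4681)]  |A|=1140.4002
7. canonical 5-gon: [(16.8879, 20.9209) (0, 9.1267) (0, 0) (70, 0) (70, 12.4681)]
8. shoelace: 1140.4002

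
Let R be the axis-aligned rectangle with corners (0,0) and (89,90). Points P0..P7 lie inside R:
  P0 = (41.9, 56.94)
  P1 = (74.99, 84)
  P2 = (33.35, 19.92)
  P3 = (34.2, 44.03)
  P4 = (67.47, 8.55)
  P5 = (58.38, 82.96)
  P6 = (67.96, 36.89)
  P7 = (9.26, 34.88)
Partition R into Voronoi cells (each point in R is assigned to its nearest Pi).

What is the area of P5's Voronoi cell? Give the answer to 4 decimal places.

1. box [0,89]×[0,90]: [(0, 0) (89, 0) (89, 90) (0, 90)]
2. ⊥bis P5·P0 via (50.14,69.95): [(89, 45.3377) (89, 90) (18.4834, 90)]  |A|=1574.7181
3. ⊥bis P5·P1 via (66.685,83.48): [(68.2503, 58.4797) (66.2768, 90) (18.4834, 90)]  |A|=753.232
4. ⊥bis P5·P2 via (45.865,51.44): [(68.2503, 58.4797) (66.2768, 90) (18.4834, 90)]  |A|=753.232
5. ⊥bis P5·P3 via (46.29,63.495): [(68.2503, 58.4797) (66.2768, 90) (18.4834, 90)]  |A|=753.232
6. ⊥bis P5·P4 via (62.925,45.755): [(68.2503, 58.4797) (66.2768, 90) (18.4834, 90)]  |A|=753.232
7. ⊥bis P5·P6 via (63.17,59.925): [(65.2767, 60.3631) (68.0957, 60.9493) (66.2768, 90) (18.4834, 90)]  |A|=749.7056
8. ⊥bis P5·P7 via (33.82,58.92): [(65.2767, 60.3631) (68.0957, 60.9493) (66.2768, 90) (18.4834, 90)]  |A|=749.7056
9. canonical 4-gon: [(65.2767, 60.3631) (68.0957, 60.9493) (66.2768, 90) (18.4834, 90)]
10. shoelace: 749.7056

Area of P5's cell: 749.7056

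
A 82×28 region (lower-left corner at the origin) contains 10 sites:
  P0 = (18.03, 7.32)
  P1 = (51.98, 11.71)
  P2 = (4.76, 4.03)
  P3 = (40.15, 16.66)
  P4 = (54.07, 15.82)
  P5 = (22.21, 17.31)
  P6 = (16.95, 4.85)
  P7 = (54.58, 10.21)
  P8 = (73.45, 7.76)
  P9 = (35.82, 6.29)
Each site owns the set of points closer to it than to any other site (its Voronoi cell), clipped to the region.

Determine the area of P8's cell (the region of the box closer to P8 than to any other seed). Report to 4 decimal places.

1. box [0,82]×[0,28]: [(0, 0) (82, 0) (82, 28) (0, 28)]
2. ⊥bis P8·P0 via (45.74,7.54): [(45.7999, 0) (82, 0) (82, 28) (45.5776, 28)]  |A|=1016.7161
3. ⊥bis P8·P1 via (62.715,9.735): [(60.924, 0) (82, 0) (82, 28) (66.0754, 28)]  |A|=518.0094
4. ⊥bis P8·P2 via (39.105,5.895): [(60.924, 0) (82, 0) (82, 28) (66.0754, 28)]  |A|=518.0094
5. ⊥bis P8·P3 via (56.8,12.21): [(60.924, 0) (82, 0) (82, 28) (66.0754, 28)]  |A|=518.0094
6. ⊥bis P8·P4 via (63.76,11.79): [(62.564, 8.9143) (60.924, 0) (82, 0) (82, 28) (70.5016, 28)]  |A|=475.7701
7. ⊥bis P8·P5 via (47.83,12.535): [(62.564, 8.9143) (60.924, 0) (82, 0) (82, 28) (70.5016, 28)]  |A|=475.7701
8. ⊥bis P8·P6 via (45.2,6.305): [(62.564, 8.9143) (60.924, 0) (82, 0) (82, 28) (70.5016, 28)]  |A|=475.7701
9. ⊥bis P8·P7 via (64.015,8.985): [(64.6602, 13.9546) (62.8484, 0) (82, 0) (82, 28) (70.5016, 28)]  |A|=457.1326
10. ⊥bis P8·P9 via (54.635,7.025): [(64.6602, 13.9546) (62.8484, 0) (82, 0) (82, 28) (70.5016, 28)]  |A|=457.1326
11. canonical 5-gon: [(64.6602, 13.9546) (62.8484, 0) (82, 0) (82, 28) (70.5016, 28)]
12. shoelace: 457.1326

Area of P8's cell: 457.1326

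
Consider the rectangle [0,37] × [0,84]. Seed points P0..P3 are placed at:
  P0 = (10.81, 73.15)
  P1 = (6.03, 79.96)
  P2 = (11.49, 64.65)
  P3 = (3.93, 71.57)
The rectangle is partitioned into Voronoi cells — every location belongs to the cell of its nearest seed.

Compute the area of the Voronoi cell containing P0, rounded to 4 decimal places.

Area of P0's cell: 373.1540

1. box [0,37]×[0,84]: [(0, 0) (37, 0) (37, 84) (0, 84)]
2. ⊥bis P0·P1 via (8.42,76.555): [(0, 70.6449) (0, 0) (37, 0) (37, 84) (19.0268, 84)]  |A|=2980.9479
3. ⊥bis P0·P2 via (11.15,68.9): [(0, 70.6449) (0, 68.008) (37, 70.968) (37, 84) (19.0268, 84)]  |A|=409.8919
4. ⊥bis P0·P3 via (7.37,72.36): [(6.6861, 75.338) (8.2185, 68.6655) (37, 70.968) (37, 84) (19.0268, 84)]  |A|=373.154
5. canonical 5-gon: [(6.6861, 75.338) (8.2185, 68.6655) (37, 70.968) (37, 84) (19.0268, 84)]
6. shoelace: 373.154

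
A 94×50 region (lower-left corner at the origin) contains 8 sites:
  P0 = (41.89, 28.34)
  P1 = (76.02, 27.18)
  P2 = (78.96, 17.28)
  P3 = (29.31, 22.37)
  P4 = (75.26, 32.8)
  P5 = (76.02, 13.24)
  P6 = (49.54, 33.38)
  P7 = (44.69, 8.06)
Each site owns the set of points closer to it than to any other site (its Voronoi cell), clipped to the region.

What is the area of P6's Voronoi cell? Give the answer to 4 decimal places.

1. box [0,94]×[0,50]: [(0, 0) (94, 0) (94, 50) (0, 50)]
2. ⊥bis P6·P0 via (45.715,30.86): [(66.0463, 0) (94, 0) (94, 50) (33.1051, 50)]  |A|=2221.2147
3. ⊥bis P6·P1 via (62.78,30.28): [(58.4057, 11.5974) (67.3972, 50) (33.1051, 50)]  |A|=658.4534
4. ⊥bis P6·P2 via (64.25,25.33): [(57.493, 12.9827) (59.6551, 16.9336) (67.3972, 50) (33.1051, 50)]  |A|=655.1528
5. ⊥bis P6·P3 via (39.425,27.875): [(57.493, 12.9827) (59.6551, 16.9336) (67.3972, 50) (33.1051, 50)]  |A|=655.1528
6. ⊥bis P6·P4 via (62.4,33.09): [(57.493, 12.9827) (59.6551, 16.9336) (62.2894, 28.1846) (62.7813, 50) (33.1051, 50)]  |A|=604.804
7. ⊥bis P6·P5 via (62.78,23.31): [(56.3012, 14.7917) (60.4222, 20.21) (62.2894, 28.1846) (62.7813, 50) (33.1051, 50)]  |A|=595.8213
8. ⊥bis P6·P7 via (47.115,20.72): [(53.1581, 19.5625) (59.0686, 18.4303) (60.4222, 20.21) (62.2894, 28.1846) (62.7813, 50) (33.1051, 50)]  |A|=583.5016
9. canonical 6-gon: [(53.1581, 19.5625) (59.0686, 18.4303) (60.4222, 20.21) (62.2894, 28.1846) (62.7813, 50) (33.1051, 50)]
10. shoelace: 583.5016

Area of P6's cell: 583.5016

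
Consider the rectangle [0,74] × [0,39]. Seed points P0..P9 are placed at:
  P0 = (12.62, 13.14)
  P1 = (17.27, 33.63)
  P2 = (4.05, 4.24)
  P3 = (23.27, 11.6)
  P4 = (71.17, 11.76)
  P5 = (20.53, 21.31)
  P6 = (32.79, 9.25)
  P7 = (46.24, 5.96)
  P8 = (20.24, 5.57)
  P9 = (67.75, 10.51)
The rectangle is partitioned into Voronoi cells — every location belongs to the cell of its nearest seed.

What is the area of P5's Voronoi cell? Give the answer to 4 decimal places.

Area of P5's cell: 285.2647

1. box [0,74]×[0,39]: [(0, 0) (74, 0) (74, 39) (0, 39)]
2. ⊥bis P5·P0 via (16.575,17.225): [(0, 33.2725) (34.3662, 0) (74, 0) (74, 39) (0, 39)]  |A|=2314.2752
3. ⊥bis P5·P1 via (18.9,27.47): [(8.7636, 24.7878) (34.3662, 0) (74, 0) (74, 39) (62.4735, 39)]  |A|=1845.2358
4. ⊥bis P5·P2 via (12.29,12.775): [(8.7636, 24.7878) (34.3662, 0) (74, 0) (74, 39) (62.4735, 39)]  |A|=1845.2358
5. ⊥bis P5·P3 via (21.9,16.455): [(8.7636, 24.7878) (18.3926, 15.4653) (74, 31.1568) (74, 39) (62.4735, 39)]  |A|=672.4888
6. ⊥bis P5·P4 via (45.85,16.535): [(49.436, 35.5501) (8.7636, 24.7878) (18.3926, 15.4653) (47.1802, 23.5887)]  |A|=404.4093
7. ⊥bis P5·P6 via (26.66,15.28): [(45.6013, 34.5354) (8.7636, 24.7878) (18.3926, 15.4653) (30.0889, 18.7658)]  |A|=285.2647
8. ⊥bis P5·P7 via (33.385,13.635): [(45.6013, 34.5354) (8.7636, 24.7878) (18.3926, 15.4653) (30.0889, 18.7658)]  |A|=285.2647
9. ⊥bis P5·P8 via (20.385,13.44): [(45.6013, 34.5354) (8.7636, 24.7878) (18.3926, 15.4653) (30.0889, 18.7658)]  |A|=285.2647
10. ⊥bis P5·P9 via (44.14,15.91): [(45.6013, 34.5354) (8.7636, 24.7878) (18.3926, 15.4653) (30.0889, 18.7658)]  |A|=285.2647
11. canonical 4-gon: [(45.6013, 34.5354) (8.7636, 24.7878) (18.3926, 15.4653) (30.0889, 18.7658)]
12. shoelace: 285.2647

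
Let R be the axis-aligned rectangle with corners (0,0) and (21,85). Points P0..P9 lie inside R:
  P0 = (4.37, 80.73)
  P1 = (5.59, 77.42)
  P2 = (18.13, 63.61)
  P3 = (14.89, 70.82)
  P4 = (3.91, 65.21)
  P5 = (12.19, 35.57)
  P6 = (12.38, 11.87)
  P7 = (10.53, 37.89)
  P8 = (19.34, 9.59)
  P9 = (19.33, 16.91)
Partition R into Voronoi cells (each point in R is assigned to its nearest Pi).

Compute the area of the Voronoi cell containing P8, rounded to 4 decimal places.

Area of P8's cell: 85.9199

1. box [0,21]×[0,85]: [(0, 0) (21, 0) (21, 85) (0, 85)]
2. ⊥bis P8·P0 via (11.855,45.16): [(0, 42.6654) (0, 0) (21, 0) (21, 47.0844)]  |A|=942.3722
3. ⊥bis P8·P1 via (12.465,43.505): [(0, 40.9782) (0, 0) (21, 0) (21, 45.2352)]  |A|=905.2401
4. ⊥bis P8·P2 via (18.735,36.6): [(0, 36.1804) (0, 0) (21, 0) (21, 36.6507)]  |A|=764.7264
5. ⊥bis P8·P3 via (17.115,40.205): [(0, 36.1804) (0, 0) (21, 0) (21, 36.6507)]  |A|=764.7264
6. ⊥bis P8·P4 via (11.625,37.4): [(7.8635, 36.3565) (0, 34.175) (0, 0) (21, 0) (21, 36.6507)]  |A|=756.8419
7. ⊥bis P8·P5 via (15.765,22.58): [(0, 18.2413) (0, 0) (21, 0) (21, 24.0207)]  |A|=443.7512
8. ⊥bis P8·P6 via (15.86,10.73): [(20.136, 23.7829) (12.345, 0) (21, 0) (21, 24.0207)]  |A|=113.2981
9. ⊥bis P8·P7 via (14.935,23.74): [(20.136, 23.7829) (12.345, 0) (21, 0) (21, 24.0207)]  |A|=113.2981
10. ⊥bis P8·P9 via (19.335,13.25): [(16.6843, 13.2464) (12.345, 0) (21, 0) (21, 13.2523)]  |A|=85.9199
11. canonical 4-gon: [(16.6843, 13.2464) (12.345, 0) (21, 0) (21, 13.2523)]
12. shoelace: 85.9199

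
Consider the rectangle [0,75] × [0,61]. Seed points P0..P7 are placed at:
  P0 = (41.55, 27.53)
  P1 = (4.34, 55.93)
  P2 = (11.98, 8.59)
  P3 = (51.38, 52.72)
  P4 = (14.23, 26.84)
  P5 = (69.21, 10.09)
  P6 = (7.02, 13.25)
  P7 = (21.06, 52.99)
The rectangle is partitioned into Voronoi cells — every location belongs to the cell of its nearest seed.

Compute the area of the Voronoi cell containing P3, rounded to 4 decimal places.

1. box [0,75]×[0,61]: [(0, 0) (75, 0) (75, 61) (0, 61)]
2. ⊥bis P3·P0 via (46.465,40.125): [(0, 58.2572) (75, 28.9897) (75, 61) (0, 61)]  |A|=1303.2413
3. ⊥bis P3·P1 via (27.86,54.325): [(27.3987, 47.5653) (75, 28.9897) (75, 61) (28.3155, 61)]  |A|=1075.4622
4. ⊥bis P3·P2 via (31.68,30.655): [(27.3987, 47.5653) (75, 28.9897) (75, 61) (28.3155, 61)]  |A|=1075.4622
5. ⊥bis P3·P4 via (32.805,39.78): [(27.3987, 47.5653) (75, 28.9897) (75, 61) (28.3155, 61)]  |A|=1075.4622
6. ⊥bis P3·P5 via (60.295,31.405): [(27.3987, 47.5653) (64.4052, 33.1241) (75, 37.5554) (75, 61) (28.3155, 61)]  |A|=1030.0864
7. ⊥bis P3·P6 via (29.2,32.985): [(27.3987, 47.5653) (64.4052, 33.1241) (75, 37.5554) (75, 61) (28.3155, 61)]  |A|=1030.0864
8. ⊥bis P3·P7 via (36.22,52.855): [(36.1425, 44.1532) (64.4052, 33.1241) (75, 37.5554) (75, 61) (36.2925, 61)]  |A|=902.5935
9. canonical 5-gon: [(36.1425, 44.1532) (64.4052, 33.1241) (75, 37.5554) (75, 61) (36.2925, 61)]
10. shoelace: 902.5935

Area of P3's cell: 902.5935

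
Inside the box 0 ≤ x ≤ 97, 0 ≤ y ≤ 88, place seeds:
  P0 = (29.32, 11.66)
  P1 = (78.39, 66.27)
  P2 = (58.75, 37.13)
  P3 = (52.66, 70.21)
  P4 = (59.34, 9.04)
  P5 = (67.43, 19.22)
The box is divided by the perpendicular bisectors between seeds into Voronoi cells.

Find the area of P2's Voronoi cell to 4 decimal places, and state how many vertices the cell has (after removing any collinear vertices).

Area of P2's cell: 1143.6249 (5 vertices)

1. box [0,97]×[0,88]: [(0, 0) (97, 0) (97, 88) (0, 88)]
2. ⊥bis P2·P0 via (44.035,24.395): [(0, 75.2764) (65.1475, 0) (97, 0) (97, 88) (0, 88)]  |A|=6083.9646
3. ⊥bis P2·P1 via (68.57,51.7): [(0, 75.2764) (65.1475, 0) (97, 0) (97, 32.5385) (14.7114, 88) (0, 88)]  |A|=3802.0426
4. ⊥bis P2·P3 via (55.705,53.67): [(23.7849, 47.7935) (65.1475, 0) (97, 0) (97, 32.5385) (63.5141, 55.1076)]  |A|=2523.1139
5. ⊥bis P2·P4 via (59.045,23.085): [(23.7849, 47.7935) (45.4165, 22.7987) (97, 23.8822) (97, 32.5385) (63.5141, 55.1076)]  |A|=1544.051
6. ⊥bis P2·P5 via (63.09,28.175): [(23.7849, 47.7935) (45.4165, 22.7987) (52.2949, 22.9432) (86.5819, 39.5602) (63.5141, 55.1076)]  |A|=1143.6249
7. canonical 5-gon: [(23.7849, 47.7935) (45.4165, 22.7987) (52.2949, 22.9432) (86.5819, 39.5602) (63.5141, 55.1076)]
8. shoelace: 1143.6249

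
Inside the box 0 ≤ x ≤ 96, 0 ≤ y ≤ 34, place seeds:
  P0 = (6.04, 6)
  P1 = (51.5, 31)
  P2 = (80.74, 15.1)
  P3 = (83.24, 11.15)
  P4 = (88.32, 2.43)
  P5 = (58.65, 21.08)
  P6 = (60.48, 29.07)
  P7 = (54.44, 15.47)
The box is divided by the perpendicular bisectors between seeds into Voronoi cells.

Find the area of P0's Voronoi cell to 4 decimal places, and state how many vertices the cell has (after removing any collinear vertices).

1. box [0,96]×[0,34]: [(0, 0) (96, 0) (96, 34) (0, 34)]
2. ⊥bis P0·P1 via (28.77,18.5): [(0, 0) (38.9438, 0) (20.246, 34) (0, 34)]  |A|=1006.2266
3. ⊥bis P0·P2 via (43.39,10.55): [(0, 0) (38.9438, 0) (20.246, 34) (0, 34)]  |A|=1006.2266
4. ⊥bis P0·P3 via (44.64,8.575): [(0, 0) (38.9438, 0) (20.246, 34) (0, 34)]  |A|=1006.2266
5. ⊥bis P0·P4 via (47.18,4.215): [(0, 0) (38.9438, 0) (20.246, 34) (0, 34)]  |A|=1006.2266
6. ⊥bis P0·P5 via (32.345,13.54): [(0, 0) (36.2261, 0) (33.2674, 10.3219) (20.246, 34) (0, 34)]  |A|=992.2008
7. ⊥bis P0·P6 via (33.26,17.535): [(0, 0) (36.2261, 0) (33.2674, 10.3219) (20.246, 34) (0, 34)]  |A|=992.2008
8. ⊥bis P0·P7 via (30.24,10.735): [(0, 0) (32.3404, 0) (28.6935, 18.6392) (20.246, 34) (0, 34)]  |A|=944.686
9. canonical 5-gon: [(0, 0) (32.3404, 0) (28.6935, 18.6392) (20.246, 34) (0, 34)]
10. shoelace: 944.686

Area of P0's cell: 944.6860 (5 vertices)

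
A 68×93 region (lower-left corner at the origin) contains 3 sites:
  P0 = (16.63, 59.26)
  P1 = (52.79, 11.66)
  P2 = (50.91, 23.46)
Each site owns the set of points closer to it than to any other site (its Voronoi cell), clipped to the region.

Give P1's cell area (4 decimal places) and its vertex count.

Area of P1's cell: 1000.6592 (5 vertices)

1. box [0,68]×[0,93]: [(0, 0) (68, 0) (68, 93) (0, 93)]
2. ⊥bis P1·P0 via (34.71,35.46): [(0, 9.0921) (0, 0) (68, 0) (68, 60.7492)]  |A|=2374.6034
3. ⊥bis P1·P2 via (51.85,17.56): [(0.3449, 9.3541) (0, 9.0921) (0, 0) (68, 0) (68, 20.1331)]  |A|=1000.6592
4. canonical 5-gon: [(0.3449, 9.3541) (0, 9.0921) (0, 0) (68, 0) (68, 20.1331)]
5. shoelace: 1000.6592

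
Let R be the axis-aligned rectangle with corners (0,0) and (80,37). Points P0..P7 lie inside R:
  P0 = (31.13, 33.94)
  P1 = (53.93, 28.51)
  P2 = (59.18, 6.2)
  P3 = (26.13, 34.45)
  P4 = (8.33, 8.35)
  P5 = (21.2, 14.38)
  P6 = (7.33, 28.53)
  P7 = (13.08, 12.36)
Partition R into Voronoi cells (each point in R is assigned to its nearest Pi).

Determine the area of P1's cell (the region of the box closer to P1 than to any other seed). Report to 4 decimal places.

Area of P1's cell: 722.0405

1. box [0,80]×[0,37]: [(0, 0) (80, 0) (80, 37) (0, 37)]
2. ⊥bis P1·P0 via (42.53,31.225): [(35.0935, 0) (80, 0) (80, 37) (43.9054, 37)]  |A|=1498.5207
3. ⊥bis P1·P2 via (56.555,17.355): [(38.198, 13.0352) (80, 22.8721) (80, 37) (43.9054, 37)]  |A|=727.7879
4. ⊥bis P1·P3 via (40.03,31.48): [(38.198, 13.0352) (80, 22.8721) (80, 37) (43.9054, 37)]  |A|=727.7879
5. ⊥bis P1·P4 via (31.13,18.43): [(38.198, 13.0352) (80, 22.8721) (80, 37) (43.9054, 37)]  |A|=727.7879
6. ⊥bis P1·P5 via (37.565,21.445): [(39.2637, 17.5102) (40.9192, 13.6756) (80, 22.8721) (80, 37) (43.9054, 37)]  |A|=722.0405
7. ⊥bis P1·P6 via (30.63,28.52): [(39.2637, 17.5102) (40.9192, 13.6756) (80, 22.8721) (80, 37) (43.9054, 37)]  |A|=722.0405
8. ⊥bis P1·P7 via (33.505,20.435): [(39.2637, 17.5102) (40.9192, 13.6756) (80, 22.8721) (80, 37) (43.9054, 37)]  |A|=722.0405
9. canonical 5-gon: [(39.2637, 17.5102) (40.9192, 13.6756) (80, 22.8721) (80, 37) (43.9054, 37)]
10. shoelace: 722.0405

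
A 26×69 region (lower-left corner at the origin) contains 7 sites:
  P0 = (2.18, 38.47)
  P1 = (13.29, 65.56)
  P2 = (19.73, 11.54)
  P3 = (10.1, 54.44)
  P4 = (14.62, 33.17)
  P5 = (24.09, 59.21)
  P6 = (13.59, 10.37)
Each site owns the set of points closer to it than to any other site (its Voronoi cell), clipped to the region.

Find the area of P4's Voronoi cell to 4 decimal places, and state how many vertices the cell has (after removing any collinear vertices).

1. box [0,26]×[0,69]: [(0, 0) (26, 0) (26, 69) (0, 69)]
2. ⊥bis P4·P0 via (8.4,35.82): [(0, 16.1038) (0, 0) (26, 0) (26, 69) (22.5362, 69)]  |A|=1197.9607
3. ⊥bis P4·P1 via (13.955,49.365): [(14.1746, 49.374) (0, 16.1038) (0, 0) (26, 0) (26, 49.8596)]  |A|=1050.799
4. ⊥bis P4·P2 via (17.175,22.355): [(14.1746, 49.374) (1.0392, 18.543) (26, 24.4399) (26, 49.8596)]  |A|=496.3533
5. ⊥bis P4·P3 via (12.36,43.805): [(11.7464, 43.6746) (1.0392, 18.543) (26, 24.4399) (26, 46.7036)]  |A|=440.7518
6. ⊥bis P4·P5 via (19.355,46.19): [(20.9145, 45.6229) (11.7464, 43.6746) (1.0392, 18.543) (26, 24.4399) (26, 43.7734)]  |A|=433.301
7. ⊥bis P4·P6 via (14.105,21.77): [(20.9145, 45.6229) (11.7464, 43.6746) (2.6348, 22.2882) (14.6035, 21.7475) (26, 24.4399) (26, 43.7734)]  |A|=410.4573
8. canonical 6-gon: [(20.9145, 45.6229) (11.7464, 43.6746) (2.6348, 22.2882) (14.6035, 21.7475) (26, 24.4399) (26, 43.7734)]
9. shoelace: 410.4573

Area of P4's cell: 410.4573 (6 vertices)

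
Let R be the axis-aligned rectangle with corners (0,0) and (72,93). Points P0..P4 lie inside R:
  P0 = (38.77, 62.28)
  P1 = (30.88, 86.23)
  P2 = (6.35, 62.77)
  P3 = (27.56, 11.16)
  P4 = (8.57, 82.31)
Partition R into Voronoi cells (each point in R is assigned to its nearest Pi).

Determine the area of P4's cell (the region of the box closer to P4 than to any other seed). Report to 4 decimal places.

Area of P4's cell: 417.7007

1. box [0,72]×[0,93]: [(0, 0) (72, 0) (72, 93) (0, 93)]
2. ⊥bis P4·P0 via (23.67,72.295): [(0, 36.6068) (37.4025, 93) (0, 93)]  |A|=1054.6224
3. ⊥bis P4·P1 via (19.725,84.27): [(0, 36.6068) (22.2146, 70.1007) (18.1911, 93) (0, 93)]  |A|=834.6585
4. ⊥bis P4·P2 via (7.46,72.54): [(0, 73.3876) (22.0778, 70.8792) (18.1911, 93) (0, 93)]  |A|=417.7007
5. ⊥bis P4·P3 via (18.065,46.735): [(0, 73.3876) (22.0778, 70.8792) (18.1911, 93) (0, 93)]  |A|=417.7007
6. canonical 4-gon: [(0, 73.3876) (22.0778, 70.8792) (18.1911, 93) (0, 93)]
7. shoelace: 417.7007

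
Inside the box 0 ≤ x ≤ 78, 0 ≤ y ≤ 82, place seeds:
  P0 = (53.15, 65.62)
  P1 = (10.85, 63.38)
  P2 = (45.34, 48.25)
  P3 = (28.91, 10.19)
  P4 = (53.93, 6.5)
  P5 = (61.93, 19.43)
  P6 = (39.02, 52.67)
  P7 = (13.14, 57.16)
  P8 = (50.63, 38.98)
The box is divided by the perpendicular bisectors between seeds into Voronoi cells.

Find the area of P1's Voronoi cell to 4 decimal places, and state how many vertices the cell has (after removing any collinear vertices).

1. box [0,78]×[0,82]: [(0, 0) (78, 0) (78, 82) (0, 82)]
2. ⊥bis P1·P0 via (32,64.5): [(0, 0) (35.4156, 0) (31.0733, 82) (0, 82)]  |A|=2726.0444
3. ⊥bis P1·P2 via (28.095,55.815): [(0, 0) (3.6102, 0) (31.9898, 64.6934) (31.0733, 82) (0, 82)]  |A|=1697.2444
4. ⊥bis P1·P3 via (19.88,36.785): [(0, 30.035) (19.7237, 36.7319) (31.9898, 64.6934) (31.0733, 82) (0, 82)]  |A|=1334.7395
5. ⊥bis P1·P4 via (32.39,34.94): [(0, 30.035) (19.7237, 36.7319) (31.9898, 64.6934) (31.0733, 82) (0, 82)]  |A|=1334.7395
6. ⊥bis P1·P5 via (36.39,41.405): [(0, 30.035) (19.7237, 36.7319) (31.9898, 64.6934) (31.0733, 82) (0, 82)]  |A|=1334.7395
7. ⊥bis P1·P6 via (24.935,58.025): [(0, 30.035) (16.4121, 35.6075) (31.4372, 75.1275) (31.0733, 82) (0, 82)]  |A|=1206.0316
8. ⊥bis P1·P7 via (11.995,60.27): [(0, 55.8538) (28.0335, 66.1749) (31.4372, 75.1275) (31.0733, 82) (0, 82)]  |A|=625.6792
9. ⊥bis P1·P8 via (30.74,51.18): [(0, 55.8538) (28.0335, 66.1749) (31.4372, 75.1275) (31.0733, 82) (0, 82)]  |A|=625.6792
10. canonical 5-gon: [(0, 55.8538) (28.0335, 66.1749) (31.4372, 75.1275) (31.0733, 82) (0, 82)]
11. shoelace: 625.6792

Area of P1's cell: 625.6792 (5 vertices)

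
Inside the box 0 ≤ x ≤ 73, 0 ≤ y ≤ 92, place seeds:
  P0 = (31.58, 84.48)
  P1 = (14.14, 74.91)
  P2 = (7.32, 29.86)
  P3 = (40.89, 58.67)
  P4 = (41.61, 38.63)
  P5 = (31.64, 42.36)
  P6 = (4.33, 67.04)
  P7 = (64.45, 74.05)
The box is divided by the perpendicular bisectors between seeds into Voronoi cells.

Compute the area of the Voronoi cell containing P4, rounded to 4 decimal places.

Area of P4's cell: 1943.0399

1. box [0,73]×[0,92]: [(0, 0) (73, 0) (73, 92) (0, 92)]
2. ⊥bis P4·P0 via (36.595,61.555): [(0, 53.5496) (0, 0) (73, 0) (73, 69.5188)]  |A|=4491.9979
3. ⊥bis P4·P1 via (27.875,56.77): [(33.2193, 60.8165) (0, 35.664) (0, 0) (73, 0) (73, 69.5188)]  |A|=4194.9239
4. ⊥bis P4·P2 via (24.465,34.245): [(33.2193, 60.8165) (20.1919, 50.9526) (33.2235, 0) (73, 0) (73, 69.5188)]  |A|=2988.4511
5. ⊥bis P4·P3 via (41.25,48.65): [(20.9672, 47.9213) (33.2235, 0) (73, 0) (73, 49.7907)]  |A|=2248.4468
6. ⊥bis P4·P5 via (36.625,40.495): [(39.6545, 48.5927) (28.4531, 18.652) (33.2235, 0) (73, 0) (73, 49.7907)]  |A|=1972.4512
7. ⊥bis P4·P6 via (22.97,52.835): [(39.6545, 48.5927) (28.4531, 18.652) (33.2235, 0) (73, 0) (73, 49.7907)]  |A|=1972.4512
8. ⊥bis P4·P7 via (53.03,56.34): [(63.7045, 49.4567) (39.6545, 48.5927) (28.4531, 18.652) (33.2235, 0) (73, 0) (73, 43.4627)]  |A|=1943.0399
9. canonical 6-gon: [(63.7045, 49.4567) (39.6545, 48.5927) (28.4531, 18.652) (33.2235, 0) (73, 0) (73, 43.4627)]
10. shoelace: 1943.0399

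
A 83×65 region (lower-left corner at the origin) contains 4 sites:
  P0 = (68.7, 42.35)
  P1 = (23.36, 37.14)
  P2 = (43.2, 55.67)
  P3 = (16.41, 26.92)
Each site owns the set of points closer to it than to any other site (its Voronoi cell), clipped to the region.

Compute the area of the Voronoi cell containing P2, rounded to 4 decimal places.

Area of P2's cell: 803.9265

1. box [0,83]×[0,65]: [(0, 0) (83, 0) (83, 65) (0, 65)]
2. ⊥bis P2·P0 via (55.95,49.01): [(0, 0) (30.3495, 0) (64.3024, 65) (0, 65)]  |A|=3076.1869
3. ⊥bis P2·P1 via (33.28,46.405): [(46.9461, 31.7728) (64.3024, 65) (15.9128, 65)]  |A|=803.9265
4. ⊥bis P2·P3 via (29.805,41.295): [(46.9461, 31.7728) (64.3024, 65) (15.9128, 65)]  |A|=803.9265
5. canonical 3-gon: [(46.9461, 31.7728) (64.3024, 65) (15.9128, 65)]
6. shoelace: 803.9265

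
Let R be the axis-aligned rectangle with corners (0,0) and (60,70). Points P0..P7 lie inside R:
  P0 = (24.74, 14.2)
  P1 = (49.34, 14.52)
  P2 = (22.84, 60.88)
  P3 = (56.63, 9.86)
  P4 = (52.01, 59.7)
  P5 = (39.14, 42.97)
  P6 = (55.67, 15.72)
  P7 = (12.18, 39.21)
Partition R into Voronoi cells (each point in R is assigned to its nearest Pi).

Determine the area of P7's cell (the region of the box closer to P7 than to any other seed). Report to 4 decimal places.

Area of P7's cell: 736.2561

1. box [0,60]×[0,70]: [(0, 0) (60, 0) (60, 70) (0, 70)]
2. ⊥bis P7·P0 via (18.46,26.705): [(0, 17.4344) (60, 47.5664) (60, 70) (0, 70)]  |A|=2249.9773
3. ⊥bis P7·P1 via (30.76,26.865): [(0, 17.4344) (36.7599, 35.8952) (59.4199, 70) (0, 70)]  |A|=1979.4053
4. ⊥bis P7·P2 via (17.51,50.045): [(0, 58.6586) (0, 17.4344) (36.7599, 35.8952) (39.1036, 39.4226)]  |A|=849.207
5. ⊥bis P7·P3 via (34.405,24.535): [(0, 58.6586) (0, 17.4344) (36.7599, 35.8952) (39.1036, 39.4226)]  |A|=849.207
6. ⊥bis P7·P4 via (32.095,49.455): [(36.6301, 40.6394) (0, 58.6586) (0, 17.4344) (36.7599, 35.8952) (38.0623, 37.8554)]  |A|=846.6352
7. ⊥bis P7·P5 via (25.66,41.09): [(24.9194, 46.4001) (0, 58.6586) (0, 17.4344) (27.0636, 31.0257)]  |A|=736.2561
8. ⊥bis P7·P6 via (33.925,27.465): [(24.9194, 46.4001) (0, 58.6586) (0, 17.4344) (27.0636, 31.0257)]  |A|=736.2561
9. canonical 4-gon: [(24.9194, 46.4001) (0, 58.6586) (0, 17.4344) (27.0636, 31.0257)]
10. shoelace: 736.2561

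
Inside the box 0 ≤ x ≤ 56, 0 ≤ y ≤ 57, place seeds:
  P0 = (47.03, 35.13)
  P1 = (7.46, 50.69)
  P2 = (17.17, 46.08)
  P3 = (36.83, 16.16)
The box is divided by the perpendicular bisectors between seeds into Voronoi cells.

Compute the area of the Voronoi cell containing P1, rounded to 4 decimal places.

1. box [0,56]×[0,57]: [(0, 0) (56, 0) (56, 57) (0, 57)]
2. ⊥bis P1·P0 via (27.245,42.91): [(0, 0) (10.3716, 0) (32.7856, 57) (0, 57)]  |A|=1229.98
3. ⊥bis P1·P2 via (12.315,48.385): [(0, 22.446) (16.4051, 57) (0, 57)]  |A|=283.4312
4. ⊥bis P1·P3 via (22.145,33.425): [(0, 22.446) (16.4051, 57) (0, 57)]  |A|=283.4312
5. canonical 3-gon: [(0, 22.446) (16.4051, 57) (0, 57)]
6. shoelace: 283.4312

Area of P1's cell: 283.4312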